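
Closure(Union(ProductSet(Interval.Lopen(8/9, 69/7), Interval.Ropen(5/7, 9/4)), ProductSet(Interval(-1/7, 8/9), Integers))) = Union(ProductSet({8/9, 69/7}, Interval(5/7, 9/4)), ProductSet(Interval(-1/7, 8/9), Integers), ProductSet(Interval(8/9, 69/7), {5/7, 9/4}), ProductSet(Interval.Lopen(8/9, 69/7), Interval.Ropen(5/7, 9/4)))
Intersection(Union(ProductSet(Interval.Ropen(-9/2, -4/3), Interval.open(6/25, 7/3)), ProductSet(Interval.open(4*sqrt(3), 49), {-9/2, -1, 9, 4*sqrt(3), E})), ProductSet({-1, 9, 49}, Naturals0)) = ProductSet({9}, {9})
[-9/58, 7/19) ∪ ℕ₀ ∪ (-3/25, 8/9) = [-9/58, 8/9) ∪ ℕ₀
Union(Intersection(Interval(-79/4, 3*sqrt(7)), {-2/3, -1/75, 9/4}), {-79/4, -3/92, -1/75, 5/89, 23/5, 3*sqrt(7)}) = {-79/4, -2/3, -3/92, -1/75, 5/89, 9/4, 23/5, 3*sqrt(7)}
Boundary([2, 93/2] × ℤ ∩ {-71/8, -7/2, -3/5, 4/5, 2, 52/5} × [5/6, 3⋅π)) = {2, 52/5} × {1, 2, …, 9}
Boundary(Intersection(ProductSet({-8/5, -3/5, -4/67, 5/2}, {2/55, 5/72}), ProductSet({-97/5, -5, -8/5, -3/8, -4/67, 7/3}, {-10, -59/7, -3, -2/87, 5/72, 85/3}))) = ProductSet({-8/5, -4/67}, {5/72})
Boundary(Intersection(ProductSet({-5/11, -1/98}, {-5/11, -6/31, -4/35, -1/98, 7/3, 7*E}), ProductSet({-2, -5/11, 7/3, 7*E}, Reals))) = ProductSet({-5/11}, {-5/11, -6/31, -4/35, -1/98, 7/3, 7*E})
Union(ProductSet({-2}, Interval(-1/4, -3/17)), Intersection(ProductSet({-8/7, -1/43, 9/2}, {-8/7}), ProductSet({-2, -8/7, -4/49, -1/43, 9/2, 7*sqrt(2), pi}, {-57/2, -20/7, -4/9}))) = ProductSet({-2}, Interval(-1/4, -3/17))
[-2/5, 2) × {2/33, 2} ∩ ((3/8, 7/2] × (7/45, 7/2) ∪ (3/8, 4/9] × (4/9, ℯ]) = (3/8, 2) × {2}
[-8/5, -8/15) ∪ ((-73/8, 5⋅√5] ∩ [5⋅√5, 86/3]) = [-8/5, -8/15) ∪ {5⋅√5}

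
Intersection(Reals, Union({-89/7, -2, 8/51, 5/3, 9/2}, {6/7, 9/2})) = {-89/7, -2, 8/51, 6/7, 5/3, 9/2}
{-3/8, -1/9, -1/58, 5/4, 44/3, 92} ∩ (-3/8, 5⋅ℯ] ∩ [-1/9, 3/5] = {-1/9, -1/58}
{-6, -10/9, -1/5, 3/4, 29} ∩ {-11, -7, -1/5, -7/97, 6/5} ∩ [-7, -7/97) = {-1/5}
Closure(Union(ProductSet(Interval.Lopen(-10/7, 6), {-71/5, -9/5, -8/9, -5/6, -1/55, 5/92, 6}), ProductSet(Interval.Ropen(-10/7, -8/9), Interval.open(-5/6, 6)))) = Union(ProductSet({-10/7, -8/9}, Interval(-5/6, 6)), ProductSet(Interval.Ropen(-10/7, -8/9), Interval.open(-5/6, 6)), ProductSet(Interval(-10/7, 6), {-71/5, -9/5, -8/9, -5/6, -1/55, 5/92, 6}))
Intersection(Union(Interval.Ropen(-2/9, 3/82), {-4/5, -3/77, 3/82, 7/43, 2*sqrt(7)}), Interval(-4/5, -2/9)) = {-4/5, -2/9}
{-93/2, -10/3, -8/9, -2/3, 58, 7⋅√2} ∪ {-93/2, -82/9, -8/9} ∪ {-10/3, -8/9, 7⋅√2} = {-93/2, -82/9, -10/3, -8/9, -2/3, 58, 7⋅√2}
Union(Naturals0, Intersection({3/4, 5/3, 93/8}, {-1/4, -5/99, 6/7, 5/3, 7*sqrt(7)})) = Union({5/3}, Naturals0)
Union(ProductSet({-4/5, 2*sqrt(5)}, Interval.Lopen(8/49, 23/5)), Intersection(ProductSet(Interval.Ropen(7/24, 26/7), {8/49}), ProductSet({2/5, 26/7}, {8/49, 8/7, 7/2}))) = Union(ProductSet({2/5}, {8/49}), ProductSet({-4/5, 2*sqrt(5)}, Interval.Lopen(8/49, 23/5)))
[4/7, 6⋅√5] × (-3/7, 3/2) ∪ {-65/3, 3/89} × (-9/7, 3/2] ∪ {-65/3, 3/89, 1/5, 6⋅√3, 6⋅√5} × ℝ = ([4/7, 6⋅√5] × (-3/7, 3/2)) ∪ ({-65/3, 3/89, 1/5, 6⋅√3, 6⋅√5} × ℝ)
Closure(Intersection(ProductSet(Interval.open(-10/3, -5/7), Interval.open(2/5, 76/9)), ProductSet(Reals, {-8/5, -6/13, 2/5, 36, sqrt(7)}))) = ProductSet(Interval(-10/3, -5/7), {sqrt(7)})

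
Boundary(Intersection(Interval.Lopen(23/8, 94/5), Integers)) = Range(3, 19, 1)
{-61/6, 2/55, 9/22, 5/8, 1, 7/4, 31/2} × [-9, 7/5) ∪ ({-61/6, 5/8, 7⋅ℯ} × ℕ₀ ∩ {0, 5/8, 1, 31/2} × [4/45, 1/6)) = {-61/6, 2/55, 9/22, 5/8, 1, 7/4, 31/2} × [-9, 7/5)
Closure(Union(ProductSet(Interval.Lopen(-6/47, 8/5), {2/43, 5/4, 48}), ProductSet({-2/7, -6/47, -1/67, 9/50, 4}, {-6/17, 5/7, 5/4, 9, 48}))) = Union(ProductSet({-2/7, -6/47, -1/67, 9/50, 4}, {-6/17, 5/7, 5/4, 9, 48}), ProductSet(Interval(-6/47, 8/5), {2/43, 5/4, 48}))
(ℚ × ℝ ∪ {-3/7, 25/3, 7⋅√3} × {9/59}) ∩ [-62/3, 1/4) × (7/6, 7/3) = (ℚ ∩ [-62/3, 1/4)) × (7/6, 7/3)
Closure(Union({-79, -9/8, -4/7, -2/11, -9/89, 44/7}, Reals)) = Reals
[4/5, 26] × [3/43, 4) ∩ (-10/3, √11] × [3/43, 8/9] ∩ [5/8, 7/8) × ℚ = [4/5, 7/8) × (ℚ ∩ [3/43, 8/9])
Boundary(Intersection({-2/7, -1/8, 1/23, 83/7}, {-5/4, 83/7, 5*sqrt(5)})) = {83/7}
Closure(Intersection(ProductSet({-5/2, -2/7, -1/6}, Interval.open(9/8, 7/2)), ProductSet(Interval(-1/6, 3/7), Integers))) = ProductSet({-1/6}, Range(2, 4, 1))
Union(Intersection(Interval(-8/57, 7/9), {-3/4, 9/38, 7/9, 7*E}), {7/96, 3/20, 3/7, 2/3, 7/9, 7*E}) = {7/96, 3/20, 9/38, 3/7, 2/3, 7/9, 7*E}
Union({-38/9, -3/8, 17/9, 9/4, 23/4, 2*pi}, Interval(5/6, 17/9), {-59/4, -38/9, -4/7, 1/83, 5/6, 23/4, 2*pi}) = Union({-59/4, -38/9, -4/7, -3/8, 1/83, 9/4, 23/4, 2*pi}, Interval(5/6, 17/9))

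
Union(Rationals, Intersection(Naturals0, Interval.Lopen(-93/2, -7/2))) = Rationals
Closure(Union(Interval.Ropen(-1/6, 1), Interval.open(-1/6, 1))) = Interval(-1/6, 1)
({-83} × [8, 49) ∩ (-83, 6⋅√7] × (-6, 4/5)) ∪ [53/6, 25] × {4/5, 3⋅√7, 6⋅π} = [53/6, 25] × {4/5, 3⋅√7, 6⋅π}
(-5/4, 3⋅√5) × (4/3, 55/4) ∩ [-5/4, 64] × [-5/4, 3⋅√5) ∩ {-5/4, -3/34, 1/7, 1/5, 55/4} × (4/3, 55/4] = {-3/34, 1/7, 1/5} × (4/3, 3⋅√5)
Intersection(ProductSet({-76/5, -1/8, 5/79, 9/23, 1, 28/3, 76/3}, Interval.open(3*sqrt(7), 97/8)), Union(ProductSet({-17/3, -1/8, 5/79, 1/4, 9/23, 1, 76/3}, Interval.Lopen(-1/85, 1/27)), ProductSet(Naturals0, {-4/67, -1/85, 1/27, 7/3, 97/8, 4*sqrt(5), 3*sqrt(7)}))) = ProductSet({1}, {4*sqrt(5)})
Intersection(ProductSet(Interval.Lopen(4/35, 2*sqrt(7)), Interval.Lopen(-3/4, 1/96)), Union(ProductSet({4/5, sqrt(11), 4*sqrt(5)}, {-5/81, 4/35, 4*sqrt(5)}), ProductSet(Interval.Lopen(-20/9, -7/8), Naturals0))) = ProductSet({4/5, sqrt(11)}, {-5/81})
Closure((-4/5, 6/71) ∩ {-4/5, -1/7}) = {-1/7}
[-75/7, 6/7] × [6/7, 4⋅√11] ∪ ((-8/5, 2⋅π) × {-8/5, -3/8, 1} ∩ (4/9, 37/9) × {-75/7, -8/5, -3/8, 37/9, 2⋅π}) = ((4/9, 37/9) × {-8/5, -3/8}) ∪ ([-75/7, 6/7] × [6/7, 4⋅√11])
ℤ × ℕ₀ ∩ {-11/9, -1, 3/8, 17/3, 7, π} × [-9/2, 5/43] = {-1, 7} × {0}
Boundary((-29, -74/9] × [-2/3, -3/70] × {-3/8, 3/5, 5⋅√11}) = [-29, -74/9] × [-2/3, -3/70] × {-3/8, 3/5, 5⋅√11}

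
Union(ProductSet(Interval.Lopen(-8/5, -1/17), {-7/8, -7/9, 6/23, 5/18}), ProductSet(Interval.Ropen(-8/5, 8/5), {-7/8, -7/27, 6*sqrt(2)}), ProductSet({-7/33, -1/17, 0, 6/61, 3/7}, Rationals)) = Union(ProductSet({-7/33, -1/17, 0, 6/61, 3/7}, Rationals), ProductSet(Interval.Lopen(-8/5, -1/17), {-7/8, -7/9, 6/23, 5/18}), ProductSet(Interval.Ropen(-8/5, 8/5), {-7/8, -7/27, 6*sqrt(2)}))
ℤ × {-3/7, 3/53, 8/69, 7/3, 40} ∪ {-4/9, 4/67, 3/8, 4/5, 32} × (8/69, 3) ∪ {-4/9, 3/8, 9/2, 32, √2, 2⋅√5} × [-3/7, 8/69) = (ℤ × {-3/7, 3/53, 8/69, 7/3, 40}) ∪ ({-4/9, 4/67, 3/8, 4/5, 32} × (8/69, 3)) ∪ ({-4/9, 3/8, 9/2, 32, √2, 2⋅√5} × [-3/7, 8/69))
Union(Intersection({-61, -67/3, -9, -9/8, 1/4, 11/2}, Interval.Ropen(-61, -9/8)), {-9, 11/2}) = {-61, -67/3, -9, 11/2}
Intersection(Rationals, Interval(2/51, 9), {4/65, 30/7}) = {4/65, 30/7}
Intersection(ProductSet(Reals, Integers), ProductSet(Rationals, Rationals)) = ProductSet(Rationals, Integers)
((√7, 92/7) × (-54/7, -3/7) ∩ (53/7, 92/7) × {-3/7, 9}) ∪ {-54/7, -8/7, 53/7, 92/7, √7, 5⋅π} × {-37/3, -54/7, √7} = {-54/7, -8/7, 53/7, 92/7, √7, 5⋅π} × {-37/3, -54/7, √7}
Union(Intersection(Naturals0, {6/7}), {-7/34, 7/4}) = {-7/34, 7/4}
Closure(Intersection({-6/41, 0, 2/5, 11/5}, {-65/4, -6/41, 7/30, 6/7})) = {-6/41}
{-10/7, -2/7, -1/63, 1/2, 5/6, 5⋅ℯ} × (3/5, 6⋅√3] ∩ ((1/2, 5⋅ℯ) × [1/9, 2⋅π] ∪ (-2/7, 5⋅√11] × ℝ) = {-1/63, 1/2, 5/6, 5⋅ℯ} × (3/5, 6⋅√3]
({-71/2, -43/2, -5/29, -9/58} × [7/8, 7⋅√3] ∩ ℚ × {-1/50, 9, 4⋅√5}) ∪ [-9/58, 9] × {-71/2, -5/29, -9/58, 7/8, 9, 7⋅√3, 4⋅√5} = ({-71/2, -43/2, -5/29, -9/58} × {9, 4⋅√5}) ∪ ([-9/58, 9] × {-71/2, -5/29, -9/58, 7/8, 9, 7⋅√3, 4⋅√5})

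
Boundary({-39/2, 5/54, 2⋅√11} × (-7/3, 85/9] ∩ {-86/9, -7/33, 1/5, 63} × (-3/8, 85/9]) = ∅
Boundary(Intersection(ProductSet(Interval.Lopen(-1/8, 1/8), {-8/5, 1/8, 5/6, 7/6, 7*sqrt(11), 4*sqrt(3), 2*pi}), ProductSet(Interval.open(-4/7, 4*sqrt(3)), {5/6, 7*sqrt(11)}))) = ProductSet(Interval(-1/8, 1/8), {5/6, 7*sqrt(11)})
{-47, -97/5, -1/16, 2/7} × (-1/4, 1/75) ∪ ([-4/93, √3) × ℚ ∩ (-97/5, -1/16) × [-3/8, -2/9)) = {-47, -97/5, -1/16, 2/7} × (-1/4, 1/75)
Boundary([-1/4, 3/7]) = {-1/4, 3/7}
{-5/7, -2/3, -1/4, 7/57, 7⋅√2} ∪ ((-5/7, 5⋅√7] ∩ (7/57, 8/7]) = {-5/7, -2/3, -1/4, 7⋅√2} ∪ [7/57, 8/7]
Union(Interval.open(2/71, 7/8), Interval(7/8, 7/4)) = Interval.Lopen(2/71, 7/4)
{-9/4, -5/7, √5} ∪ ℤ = ℤ ∪ {-9/4, -5/7, √5}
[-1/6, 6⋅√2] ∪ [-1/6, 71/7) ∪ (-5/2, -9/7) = (-5/2, -9/7) ∪ [-1/6, 71/7)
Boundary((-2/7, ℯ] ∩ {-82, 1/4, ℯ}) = {1/4, ℯ}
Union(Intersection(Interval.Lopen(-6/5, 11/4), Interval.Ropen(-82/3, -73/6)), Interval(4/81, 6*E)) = Interval(4/81, 6*E)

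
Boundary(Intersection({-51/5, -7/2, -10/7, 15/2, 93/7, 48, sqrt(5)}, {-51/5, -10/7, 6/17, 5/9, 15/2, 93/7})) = {-51/5, -10/7, 15/2, 93/7}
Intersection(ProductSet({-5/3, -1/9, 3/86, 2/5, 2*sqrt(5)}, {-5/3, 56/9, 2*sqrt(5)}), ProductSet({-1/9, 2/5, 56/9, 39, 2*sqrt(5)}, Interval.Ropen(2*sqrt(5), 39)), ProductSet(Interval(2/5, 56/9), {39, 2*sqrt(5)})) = ProductSet({2/5, 2*sqrt(5)}, {2*sqrt(5)})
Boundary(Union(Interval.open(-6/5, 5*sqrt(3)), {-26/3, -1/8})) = {-26/3, -6/5, 5*sqrt(3)}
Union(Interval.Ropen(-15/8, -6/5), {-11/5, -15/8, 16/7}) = Union({-11/5, 16/7}, Interval.Ropen(-15/8, -6/5))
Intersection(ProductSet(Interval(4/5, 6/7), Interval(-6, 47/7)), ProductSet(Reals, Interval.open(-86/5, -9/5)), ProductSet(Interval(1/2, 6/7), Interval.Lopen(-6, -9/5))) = ProductSet(Interval(4/5, 6/7), Interval.open(-6, -9/5))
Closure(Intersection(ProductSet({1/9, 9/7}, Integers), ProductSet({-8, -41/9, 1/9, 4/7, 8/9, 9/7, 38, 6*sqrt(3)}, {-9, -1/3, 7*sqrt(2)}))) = ProductSet({1/9, 9/7}, {-9})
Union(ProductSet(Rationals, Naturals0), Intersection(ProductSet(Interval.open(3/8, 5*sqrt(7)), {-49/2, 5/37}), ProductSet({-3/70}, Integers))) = ProductSet(Rationals, Naturals0)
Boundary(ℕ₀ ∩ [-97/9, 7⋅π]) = {0, 1, …, 21}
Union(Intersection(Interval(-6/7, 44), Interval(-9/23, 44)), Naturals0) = Union(Interval(-9/23, 44), Naturals0)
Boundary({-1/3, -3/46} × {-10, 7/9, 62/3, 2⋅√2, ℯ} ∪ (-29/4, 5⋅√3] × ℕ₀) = ([-29/4, 5⋅√3] × ℕ₀) ∪ ({-1/3, -3/46} × {-10, 7/9, 62/3, 2⋅√2, ℯ})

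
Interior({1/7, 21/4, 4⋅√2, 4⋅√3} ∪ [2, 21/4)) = (2, 21/4)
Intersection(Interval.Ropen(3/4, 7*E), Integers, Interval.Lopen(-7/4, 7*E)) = Range(1, 20, 1)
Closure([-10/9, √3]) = [-10/9, √3]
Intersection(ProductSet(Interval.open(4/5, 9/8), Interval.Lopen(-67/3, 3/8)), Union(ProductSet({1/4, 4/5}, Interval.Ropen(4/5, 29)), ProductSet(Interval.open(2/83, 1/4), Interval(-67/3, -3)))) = EmptySet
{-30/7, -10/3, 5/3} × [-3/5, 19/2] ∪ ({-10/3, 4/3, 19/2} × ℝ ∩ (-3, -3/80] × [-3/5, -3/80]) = {-30/7, -10/3, 5/3} × [-3/5, 19/2]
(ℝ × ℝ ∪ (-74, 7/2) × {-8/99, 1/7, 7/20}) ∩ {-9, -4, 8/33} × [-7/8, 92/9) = {-9, -4, 8/33} × [-7/8, 92/9)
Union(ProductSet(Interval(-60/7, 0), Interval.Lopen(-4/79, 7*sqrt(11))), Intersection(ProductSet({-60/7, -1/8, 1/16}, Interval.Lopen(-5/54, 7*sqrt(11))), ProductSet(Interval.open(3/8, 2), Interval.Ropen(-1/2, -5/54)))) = ProductSet(Interval(-60/7, 0), Interval.Lopen(-4/79, 7*sqrt(11)))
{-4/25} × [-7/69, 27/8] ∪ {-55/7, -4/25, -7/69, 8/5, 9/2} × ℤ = ({-4/25} × [-7/69, 27/8]) ∪ ({-55/7, -4/25, -7/69, 8/5, 9/2} × ℤ)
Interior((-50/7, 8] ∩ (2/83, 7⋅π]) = (2/83, 8)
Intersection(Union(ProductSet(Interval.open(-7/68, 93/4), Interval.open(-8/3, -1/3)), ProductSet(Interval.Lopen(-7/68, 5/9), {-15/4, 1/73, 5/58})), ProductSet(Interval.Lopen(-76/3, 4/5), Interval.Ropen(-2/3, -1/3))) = ProductSet(Interval.Lopen(-7/68, 4/5), Interval.Ropen(-2/3, -1/3))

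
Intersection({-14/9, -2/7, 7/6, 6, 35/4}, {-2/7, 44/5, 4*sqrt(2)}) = {-2/7}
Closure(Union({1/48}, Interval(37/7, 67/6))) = Union({1/48}, Interval(37/7, 67/6))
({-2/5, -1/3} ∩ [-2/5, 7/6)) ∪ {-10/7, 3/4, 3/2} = {-10/7, -2/5, -1/3, 3/4, 3/2}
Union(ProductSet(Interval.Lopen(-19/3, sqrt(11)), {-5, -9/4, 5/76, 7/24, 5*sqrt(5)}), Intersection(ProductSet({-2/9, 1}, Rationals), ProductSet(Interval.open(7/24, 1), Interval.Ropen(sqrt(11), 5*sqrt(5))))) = ProductSet(Interval.Lopen(-19/3, sqrt(11)), {-5, -9/4, 5/76, 7/24, 5*sqrt(5)})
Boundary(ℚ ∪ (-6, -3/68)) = (-∞, -6] ∪ [-3/68, ∞)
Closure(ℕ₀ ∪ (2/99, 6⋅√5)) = ℕ₀ ∪ [2/99, 6⋅√5] ∪ (ℕ₀ \ (2/99, 6⋅√5))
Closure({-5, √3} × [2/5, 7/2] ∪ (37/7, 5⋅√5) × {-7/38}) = ({-5, √3} × [2/5, 7/2]) ∪ ([37/7, 5⋅√5] × {-7/38})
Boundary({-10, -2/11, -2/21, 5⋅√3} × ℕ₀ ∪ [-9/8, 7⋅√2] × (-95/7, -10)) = ({-10} × ℕ₀) ∪ ({-9/8, 7⋅√2} × [-95/7, -10]) ∪ ([-9/8, 7⋅√2] × {-95/7, -10}) ∪ ({-10, -2/11, -2/21, 5⋅√3} × (ℕ₀ \ (-95/7, -10)))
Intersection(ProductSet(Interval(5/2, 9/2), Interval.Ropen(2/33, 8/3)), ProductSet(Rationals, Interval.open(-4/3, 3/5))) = ProductSet(Intersection(Interval(5/2, 9/2), Rationals), Interval.Ropen(2/33, 3/5))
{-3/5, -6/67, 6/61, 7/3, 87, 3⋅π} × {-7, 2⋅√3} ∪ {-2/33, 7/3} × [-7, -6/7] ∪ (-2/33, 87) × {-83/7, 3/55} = ({-2/33, 7/3} × [-7, -6/7]) ∪ ((-2/33, 87) × {-83/7, 3/55}) ∪ ({-3/5, -6/67, 6/61, 7/3, 87, 3⋅π} × {-7, 2⋅√3})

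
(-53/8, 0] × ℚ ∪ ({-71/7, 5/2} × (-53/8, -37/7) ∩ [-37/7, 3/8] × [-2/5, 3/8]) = (-53/8, 0] × ℚ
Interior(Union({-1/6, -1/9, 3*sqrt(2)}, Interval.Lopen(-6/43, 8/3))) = Interval.open(-6/43, 8/3)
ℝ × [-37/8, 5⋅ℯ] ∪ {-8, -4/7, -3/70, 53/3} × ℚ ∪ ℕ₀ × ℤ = (ℕ₀ × ℤ) ∪ ({-8, -4/7, -3/70, 53/3} × ℚ) ∪ (ℝ × [-37/8, 5⋅ℯ])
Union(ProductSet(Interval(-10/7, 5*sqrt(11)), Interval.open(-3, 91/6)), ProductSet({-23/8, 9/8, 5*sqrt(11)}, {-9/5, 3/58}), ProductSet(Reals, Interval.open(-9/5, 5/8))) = Union(ProductSet({-23/8, 9/8, 5*sqrt(11)}, {-9/5, 3/58}), ProductSet(Interval(-10/7, 5*sqrt(11)), Interval.open(-3, 91/6)), ProductSet(Reals, Interval.open(-9/5, 5/8)))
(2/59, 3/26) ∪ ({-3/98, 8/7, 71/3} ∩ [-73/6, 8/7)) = {-3/98} ∪ (2/59, 3/26)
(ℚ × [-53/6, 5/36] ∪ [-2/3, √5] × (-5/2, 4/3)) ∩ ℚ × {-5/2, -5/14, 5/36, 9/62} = (ℚ × {-5/2, -5/14, 5/36}) ∪ ((ℚ ∩ [-2/3, √5]) × {-5/14, 5/36, 9/62})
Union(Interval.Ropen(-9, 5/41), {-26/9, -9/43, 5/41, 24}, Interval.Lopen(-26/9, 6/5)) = Union({24}, Interval(-9, 6/5))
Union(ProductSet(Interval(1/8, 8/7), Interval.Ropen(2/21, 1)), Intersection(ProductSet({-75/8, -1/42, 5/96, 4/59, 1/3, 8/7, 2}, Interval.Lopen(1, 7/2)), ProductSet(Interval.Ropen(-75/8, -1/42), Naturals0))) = Union(ProductSet({-75/8}, Range(2, 4, 1)), ProductSet(Interval(1/8, 8/7), Interval.Ropen(2/21, 1)))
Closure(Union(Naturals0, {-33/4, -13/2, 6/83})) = Union({-33/4, -13/2, 6/83}, Naturals0)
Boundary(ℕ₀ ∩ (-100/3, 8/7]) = {0, 1}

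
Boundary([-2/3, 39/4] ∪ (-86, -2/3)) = {-86, 39/4}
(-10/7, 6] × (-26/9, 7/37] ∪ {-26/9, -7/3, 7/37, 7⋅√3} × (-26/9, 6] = ((-10/7, 6] × (-26/9, 7/37]) ∪ ({-26/9, -7/3, 7/37, 7⋅√3} × (-26/9, 6])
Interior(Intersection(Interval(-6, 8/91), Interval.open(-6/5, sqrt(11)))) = Interval.open(-6/5, 8/91)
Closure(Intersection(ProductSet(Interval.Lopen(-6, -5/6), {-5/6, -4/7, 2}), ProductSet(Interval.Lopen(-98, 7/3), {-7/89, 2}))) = ProductSet(Interval(-6, -5/6), {2})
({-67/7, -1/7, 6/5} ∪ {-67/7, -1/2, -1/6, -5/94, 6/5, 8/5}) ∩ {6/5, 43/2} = {6/5}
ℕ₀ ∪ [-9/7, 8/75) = [-9/7, 8/75) ∪ ℕ₀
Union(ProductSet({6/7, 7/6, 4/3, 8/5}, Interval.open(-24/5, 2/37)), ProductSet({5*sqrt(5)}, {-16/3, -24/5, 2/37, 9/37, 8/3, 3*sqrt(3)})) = Union(ProductSet({5*sqrt(5)}, {-16/3, -24/5, 2/37, 9/37, 8/3, 3*sqrt(3)}), ProductSet({6/7, 7/6, 4/3, 8/5}, Interval.open(-24/5, 2/37)))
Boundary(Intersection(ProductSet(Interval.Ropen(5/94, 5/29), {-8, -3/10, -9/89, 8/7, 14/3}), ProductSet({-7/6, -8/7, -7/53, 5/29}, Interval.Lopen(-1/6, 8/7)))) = EmptySet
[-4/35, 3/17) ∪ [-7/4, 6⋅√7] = [-7/4, 6⋅√7]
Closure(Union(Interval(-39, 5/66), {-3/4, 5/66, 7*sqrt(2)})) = Union({7*sqrt(2)}, Interval(-39, 5/66))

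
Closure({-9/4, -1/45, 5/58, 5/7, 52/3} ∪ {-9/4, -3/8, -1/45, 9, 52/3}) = {-9/4, -3/8, -1/45, 5/58, 5/7, 9, 52/3}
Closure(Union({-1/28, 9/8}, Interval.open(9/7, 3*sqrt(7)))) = Union({-1/28, 9/8}, Interval(9/7, 3*sqrt(7)))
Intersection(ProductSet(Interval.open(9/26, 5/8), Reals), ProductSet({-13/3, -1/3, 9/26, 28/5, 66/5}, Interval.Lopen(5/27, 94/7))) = EmptySet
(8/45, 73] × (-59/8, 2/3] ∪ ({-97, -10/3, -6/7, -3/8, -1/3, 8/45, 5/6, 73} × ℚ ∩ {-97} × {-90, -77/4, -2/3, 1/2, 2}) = ({-97} × {-90, -77/4, -2/3, 1/2, 2}) ∪ ((8/45, 73] × (-59/8, 2/3])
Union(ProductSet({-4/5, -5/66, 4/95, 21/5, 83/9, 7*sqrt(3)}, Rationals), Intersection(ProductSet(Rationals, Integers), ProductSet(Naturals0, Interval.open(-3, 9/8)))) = Union(ProductSet({-4/5, -5/66, 4/95, 21/5, 83/9, 7*sqrt(3)}, Rationals), ProductSet(Naturals0, Range(-2, 2, 1)))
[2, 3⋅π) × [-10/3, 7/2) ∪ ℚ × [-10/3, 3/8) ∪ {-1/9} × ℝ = ({-1/9} × ℝ) ∪ (ℚ × [-10/3, 3/8)) ∪ ([2, 3⋅π) × [-10/3, 7/2))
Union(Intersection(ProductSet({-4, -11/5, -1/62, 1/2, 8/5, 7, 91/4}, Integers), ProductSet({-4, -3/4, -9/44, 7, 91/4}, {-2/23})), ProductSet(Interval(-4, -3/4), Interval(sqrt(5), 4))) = ProductSet(Interval(-4, -3/4), Interval(sqrt(5), 4))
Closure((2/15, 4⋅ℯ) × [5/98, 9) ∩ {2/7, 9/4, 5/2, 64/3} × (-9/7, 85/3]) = {2/7, 9/4, 5/2} × [5/98, 9]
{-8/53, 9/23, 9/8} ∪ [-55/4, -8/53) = [-55/4, -8/53] ∪ {9/23, 9/8}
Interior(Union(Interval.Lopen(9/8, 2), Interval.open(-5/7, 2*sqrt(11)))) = Interval.open(-5/7, 2*sqrt(11))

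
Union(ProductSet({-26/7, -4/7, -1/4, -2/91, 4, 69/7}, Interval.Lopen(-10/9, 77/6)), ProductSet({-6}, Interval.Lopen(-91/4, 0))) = Union(ProductSet({-6}, Interval.Lopen(-91/4, 0)), ProductSet({-26/7, -4/7, -1/4, -2/91, 4, 69/7}, Interval.Lopen(-10/9, 77/6)))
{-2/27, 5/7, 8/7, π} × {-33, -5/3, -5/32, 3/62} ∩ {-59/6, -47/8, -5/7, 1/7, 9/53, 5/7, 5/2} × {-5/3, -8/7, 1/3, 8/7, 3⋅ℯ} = {5/7} × {-5/3}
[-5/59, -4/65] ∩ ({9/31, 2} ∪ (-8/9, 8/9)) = [-5/59, -4/65]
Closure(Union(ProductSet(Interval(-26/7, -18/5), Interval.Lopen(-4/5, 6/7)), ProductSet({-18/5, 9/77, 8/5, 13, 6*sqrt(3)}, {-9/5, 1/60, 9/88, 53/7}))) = Union(ProductSet({-18/5, 9/77, 8/5, 13, 6*sqrt(3)}, {-9/5, 1/60, 9/88, 53/7}), ProductSet(Interval(-26/7, -18/5), Interval(-4/5, 6/7)))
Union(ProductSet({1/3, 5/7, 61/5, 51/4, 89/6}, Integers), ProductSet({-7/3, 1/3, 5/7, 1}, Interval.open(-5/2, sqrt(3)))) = Union(ProductSet({-7/3, 1/3, 5/7, 1}, Interval.open(-5/2, sqrt(3))), ProductSet({1/3, 5/7, 61/5, 51/4, 89/6}, Integers))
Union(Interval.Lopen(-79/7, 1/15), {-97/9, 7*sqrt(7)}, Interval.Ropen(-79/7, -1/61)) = Union({7*sqrt(7)}, Interval(-79/7, 1/15))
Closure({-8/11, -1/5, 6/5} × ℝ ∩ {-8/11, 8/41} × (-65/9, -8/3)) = {-8/11} × [-65/9, -8/3]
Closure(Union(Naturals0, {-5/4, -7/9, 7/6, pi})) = Union({-5/4, -7/9, 7/6, pi}, Naturals0)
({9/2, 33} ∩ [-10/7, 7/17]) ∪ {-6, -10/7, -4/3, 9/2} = {-6, -10/7, -4/3, 9/2}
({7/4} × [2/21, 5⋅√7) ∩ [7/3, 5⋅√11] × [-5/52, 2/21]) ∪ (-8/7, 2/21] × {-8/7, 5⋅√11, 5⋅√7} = (-8/7, 2/21] × {-8/7, 5⋅√11, 5⋅√7}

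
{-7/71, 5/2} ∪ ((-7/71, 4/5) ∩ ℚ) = {-7/71, 5/2} ∪ (ℚ ∩ (-7/71, 4/5))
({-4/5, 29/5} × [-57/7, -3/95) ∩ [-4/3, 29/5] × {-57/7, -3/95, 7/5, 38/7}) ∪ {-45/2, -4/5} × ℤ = ({-45/2, -4/5} × ℤ) ∪ ({-4/5, 29/5} × {-57/7})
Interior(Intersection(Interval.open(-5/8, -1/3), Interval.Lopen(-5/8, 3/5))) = Interval.open(-5/8, -1/3)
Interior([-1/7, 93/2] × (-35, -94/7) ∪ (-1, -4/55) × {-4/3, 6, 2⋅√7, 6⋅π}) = (-1/7, 93/2) × (-35, -94/7)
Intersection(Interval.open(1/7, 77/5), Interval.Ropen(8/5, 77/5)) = Interval.Ropen(8/5, 77/5)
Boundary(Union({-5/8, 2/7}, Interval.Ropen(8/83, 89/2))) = {-5/8, 8/83, 89/2}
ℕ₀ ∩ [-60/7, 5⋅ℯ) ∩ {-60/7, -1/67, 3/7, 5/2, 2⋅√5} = ∅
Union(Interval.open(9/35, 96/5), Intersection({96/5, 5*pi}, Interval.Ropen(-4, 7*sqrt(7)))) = Interval.open(9/35, 96/5)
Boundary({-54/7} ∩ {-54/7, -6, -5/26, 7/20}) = {-54/7}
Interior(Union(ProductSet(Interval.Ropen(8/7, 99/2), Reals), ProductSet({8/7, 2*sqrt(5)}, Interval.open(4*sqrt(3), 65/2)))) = ProductSet(Interval.open(8/7, 99/2), Reals)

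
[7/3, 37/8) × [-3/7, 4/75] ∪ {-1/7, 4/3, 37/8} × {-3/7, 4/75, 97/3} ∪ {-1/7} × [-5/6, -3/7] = ({-1/7} × [-5/6, -3/7]) ∪ ({-1/7, 4/3, 37/8} × {-3/7, 4/75, 97/3}) ∪ ([7/3, 37/8) × [-3/7, 4/75])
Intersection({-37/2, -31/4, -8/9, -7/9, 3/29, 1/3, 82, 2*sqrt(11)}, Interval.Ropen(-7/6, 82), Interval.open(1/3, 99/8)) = {2*sqrt(11)}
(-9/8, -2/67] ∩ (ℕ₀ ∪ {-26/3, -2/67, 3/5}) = {-2/67}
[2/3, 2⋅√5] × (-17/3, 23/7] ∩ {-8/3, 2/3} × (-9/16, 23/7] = {2/3} × (-9/16, 23/7]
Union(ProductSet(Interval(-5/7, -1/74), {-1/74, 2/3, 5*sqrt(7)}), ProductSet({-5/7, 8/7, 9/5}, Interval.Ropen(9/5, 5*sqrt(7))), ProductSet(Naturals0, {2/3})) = Union(ProductSet({-5/7, 8/7, 9/5}, Interval.Ropen(9/5, 5*sqrt(7))), ProductSet(Interval(-5/7, -1/74), {-1/74, 2/3, 5*sqrt(7)}), ProductSet(Naturals0, {2/3}))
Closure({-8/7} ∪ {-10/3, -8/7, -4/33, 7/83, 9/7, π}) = {-10/3, -8/7, -4/33, 7/83, 9/7, π}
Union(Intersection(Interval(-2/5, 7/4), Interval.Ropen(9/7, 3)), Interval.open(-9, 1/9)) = Union(Interval.open(-9, 1/9), Interval(9/7, 7/4))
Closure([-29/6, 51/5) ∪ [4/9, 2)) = [-29/6, 51/5]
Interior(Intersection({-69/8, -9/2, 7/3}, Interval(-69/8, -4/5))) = EmptySet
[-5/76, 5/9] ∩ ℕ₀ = {0}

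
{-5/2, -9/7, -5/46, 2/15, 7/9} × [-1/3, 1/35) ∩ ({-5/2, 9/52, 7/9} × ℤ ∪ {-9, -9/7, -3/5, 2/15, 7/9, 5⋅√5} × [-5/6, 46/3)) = ({-5/2, 7/9} × {0}) ∪ ({-9/7, 2/15, 7/9} × [-1/3, 1/35))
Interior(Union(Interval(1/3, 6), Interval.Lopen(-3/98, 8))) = Interval.open(-3/98, 8)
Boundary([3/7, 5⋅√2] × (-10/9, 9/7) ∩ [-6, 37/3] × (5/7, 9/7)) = ({3/7, 5⋅√2} × [5/7, 9/7]) ∪ ([3/7, 5⋅√2] × {5/7, 9/7})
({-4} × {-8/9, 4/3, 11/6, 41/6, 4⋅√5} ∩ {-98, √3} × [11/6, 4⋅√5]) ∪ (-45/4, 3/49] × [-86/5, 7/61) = (-45/4, 3/49] × [-86/5, 7/61)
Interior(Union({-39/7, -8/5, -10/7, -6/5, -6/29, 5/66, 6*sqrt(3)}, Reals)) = Reals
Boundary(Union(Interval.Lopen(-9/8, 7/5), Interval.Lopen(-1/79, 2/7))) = {-9/8, 7/5}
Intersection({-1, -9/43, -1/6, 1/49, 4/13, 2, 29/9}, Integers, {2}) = {2}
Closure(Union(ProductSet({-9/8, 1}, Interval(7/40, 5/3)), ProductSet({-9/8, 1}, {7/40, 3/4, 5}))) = ProductSet({-9/8, 1}, Union({5}, Interval(7/40, 5/3)))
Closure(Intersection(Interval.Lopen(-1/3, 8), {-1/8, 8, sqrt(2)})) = {-1/8, 8, sqrt(2)}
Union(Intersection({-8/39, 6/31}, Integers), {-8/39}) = {-8/39}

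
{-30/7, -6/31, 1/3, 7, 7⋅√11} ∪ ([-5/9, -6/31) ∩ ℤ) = {-30/7, -6/31, 1/3, 7, 7⋅√11}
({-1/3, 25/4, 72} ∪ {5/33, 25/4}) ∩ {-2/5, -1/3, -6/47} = {-1/3}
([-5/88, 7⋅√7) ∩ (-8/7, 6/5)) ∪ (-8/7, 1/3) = (-8/7, 6/5)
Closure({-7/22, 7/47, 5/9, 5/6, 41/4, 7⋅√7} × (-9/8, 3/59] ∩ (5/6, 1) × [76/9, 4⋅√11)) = ∅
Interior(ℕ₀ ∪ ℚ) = ∅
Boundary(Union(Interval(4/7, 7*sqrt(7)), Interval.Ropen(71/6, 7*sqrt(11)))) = {4/7, 7*sqrt(11)}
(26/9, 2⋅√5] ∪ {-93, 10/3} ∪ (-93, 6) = [-93, 6)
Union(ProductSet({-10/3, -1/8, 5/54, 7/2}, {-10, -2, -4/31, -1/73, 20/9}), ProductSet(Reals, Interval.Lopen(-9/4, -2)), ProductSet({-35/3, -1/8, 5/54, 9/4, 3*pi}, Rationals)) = Union(ProductSet({-10/3, -1/8, 5/54, 7/2}, {-10, -2, -4/31, -1/73, 20/9}), ProductSet({-35/3, -1/8, 5/54, 9/4, 3*pi}, Rationals), ProductSet(Reals, Interval.Lopen(-9/4, -2)))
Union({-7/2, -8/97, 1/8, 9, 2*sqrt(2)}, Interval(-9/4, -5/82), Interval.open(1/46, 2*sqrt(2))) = Union({-7/2, 9}, Interval(-9/4, -5/82), Interval.Lopen(1/46, 2*sqrt(2)))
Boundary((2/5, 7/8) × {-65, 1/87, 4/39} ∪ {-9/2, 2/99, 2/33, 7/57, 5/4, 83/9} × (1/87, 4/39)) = ([2/5, 7/8] × {-65, 1/87, 4/39}) ∪ ({-9/2, 2/99, 2/33, 7/57, 5/4, 83/9} × [1/87, 4/39])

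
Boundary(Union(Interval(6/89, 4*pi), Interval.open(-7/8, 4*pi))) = {-7/8, 4*pi}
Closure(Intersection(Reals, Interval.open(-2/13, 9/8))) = Interval(-2/13, 9/8)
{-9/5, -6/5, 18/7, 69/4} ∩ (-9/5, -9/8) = {-6/5}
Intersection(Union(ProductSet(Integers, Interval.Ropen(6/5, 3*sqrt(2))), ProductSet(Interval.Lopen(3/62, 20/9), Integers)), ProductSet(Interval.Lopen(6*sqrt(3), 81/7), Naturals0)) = ProductSet(Range(11, 12, 1), Range(2, 5, 1))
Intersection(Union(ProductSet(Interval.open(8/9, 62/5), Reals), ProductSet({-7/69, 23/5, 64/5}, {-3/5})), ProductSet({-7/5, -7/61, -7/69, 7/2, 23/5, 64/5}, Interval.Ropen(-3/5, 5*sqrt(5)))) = Union(ProductSet({7/2, 23/5}, Interval.Ropen(-3/5, 5*sqrt(5))), ProductSet({-7/69, 23/5, 64/5}, {-3/5}))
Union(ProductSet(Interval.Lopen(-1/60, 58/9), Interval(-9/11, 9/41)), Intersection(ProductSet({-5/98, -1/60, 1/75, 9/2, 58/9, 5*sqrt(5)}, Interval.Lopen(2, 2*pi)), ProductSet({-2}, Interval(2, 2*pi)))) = ProductSet(Interval.Lopen(-1/60, 58/9), Interval(-9/11, 9/41))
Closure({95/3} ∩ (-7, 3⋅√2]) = ∅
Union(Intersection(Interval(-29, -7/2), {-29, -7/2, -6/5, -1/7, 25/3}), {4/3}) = {-29, -7/2, 4/3}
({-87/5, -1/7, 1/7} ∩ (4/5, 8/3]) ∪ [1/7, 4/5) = [1/7, 4/5)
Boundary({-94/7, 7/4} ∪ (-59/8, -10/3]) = {-94/7, -59/8, -10/3, 7/4}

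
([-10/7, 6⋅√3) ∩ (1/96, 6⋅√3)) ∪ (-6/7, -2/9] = (-6/7, -2/9] ∪ (1/96, 6⋅√3)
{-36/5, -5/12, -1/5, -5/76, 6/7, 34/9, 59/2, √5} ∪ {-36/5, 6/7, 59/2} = {-36/5, -5/12, -1/5, -5/76, 6/7, 34/9, 59/2, √5}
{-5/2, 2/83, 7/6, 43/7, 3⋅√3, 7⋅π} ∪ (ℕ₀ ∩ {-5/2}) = {-5/2, 2/83, 7/6, 43/7, 3⋅√3, 7⋅π}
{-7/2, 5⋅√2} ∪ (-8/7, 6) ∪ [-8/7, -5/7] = {-7/2, 5⋅√2} ∪ [-8/7, 6)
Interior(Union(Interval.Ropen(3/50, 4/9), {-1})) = Interval.open(3/50, 4/9)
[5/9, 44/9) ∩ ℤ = {1, 2, 3, 4}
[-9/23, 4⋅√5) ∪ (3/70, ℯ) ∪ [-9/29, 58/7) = [-9/23, 4⋅√5)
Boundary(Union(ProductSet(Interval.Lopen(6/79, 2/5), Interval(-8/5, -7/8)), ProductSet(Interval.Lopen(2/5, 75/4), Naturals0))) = Union(ProductSet({6/79, 2/5}, Interval(-8/5, -7/8)), ProductSet(Interval(6/79, 2/5), {-8/5, -7/8}), ProductSet(Interval(2/5, 75/4), Union(Complement(Naturals0, Interval.open(-8/5, -7/8)), Naturals0)))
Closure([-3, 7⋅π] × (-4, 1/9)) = [-3, 7⋅π] × [-4, 1/9]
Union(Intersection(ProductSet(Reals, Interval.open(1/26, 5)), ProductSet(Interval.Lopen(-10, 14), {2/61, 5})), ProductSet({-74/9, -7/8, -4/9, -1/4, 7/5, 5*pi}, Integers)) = ProductSet({-74/9, -7/8, -4/9, -1/4, 7/5, 5*pi}, Integers)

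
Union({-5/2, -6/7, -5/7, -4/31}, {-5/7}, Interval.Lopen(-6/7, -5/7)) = Union({-5/2, -4/31}, Interval(-6/7, -5/7))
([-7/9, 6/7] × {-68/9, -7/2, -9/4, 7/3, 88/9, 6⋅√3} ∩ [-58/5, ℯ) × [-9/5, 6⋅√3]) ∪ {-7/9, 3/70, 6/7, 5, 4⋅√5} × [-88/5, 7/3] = ([-7/9, 6/7] × {7/3, 88/9, 6⋅√3}) ∪ ({-7/9, 3/70, 6/7, 5, 4⋅√5} × [-88/5, 7/3])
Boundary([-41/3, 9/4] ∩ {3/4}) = {3/4}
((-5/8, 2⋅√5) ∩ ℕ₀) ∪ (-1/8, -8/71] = (-1/8, -8/71] ∪ {0, 1, …, 4}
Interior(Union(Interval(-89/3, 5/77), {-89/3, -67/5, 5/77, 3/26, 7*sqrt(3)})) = Interval.open(-89/3, 5/77)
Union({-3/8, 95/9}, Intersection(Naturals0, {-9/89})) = {-3/8, 95/9}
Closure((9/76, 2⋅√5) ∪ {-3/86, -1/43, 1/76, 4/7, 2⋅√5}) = {-3/86, -1/43, 1/76} ∪ [9/76, 2⋅√5]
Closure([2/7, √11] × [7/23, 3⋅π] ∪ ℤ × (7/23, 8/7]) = (ℤ × [7/23, 8/7]) ∪ ([2/7, √11] × [7/23, 3⋅π])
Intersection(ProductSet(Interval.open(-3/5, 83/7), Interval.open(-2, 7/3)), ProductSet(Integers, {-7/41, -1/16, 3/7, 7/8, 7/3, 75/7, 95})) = ProductSet(Range(0, 12, 1), {-7/41, -1/16, 3/7, 7/8})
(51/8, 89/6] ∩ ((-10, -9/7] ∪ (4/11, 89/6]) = (51/8, 89/6]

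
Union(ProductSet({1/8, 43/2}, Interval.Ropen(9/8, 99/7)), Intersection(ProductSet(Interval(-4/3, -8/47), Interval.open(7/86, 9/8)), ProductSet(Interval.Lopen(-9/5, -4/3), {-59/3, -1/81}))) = ProductSet({1/8, 43/2}, Interval.Ropen(9/8, 99/7))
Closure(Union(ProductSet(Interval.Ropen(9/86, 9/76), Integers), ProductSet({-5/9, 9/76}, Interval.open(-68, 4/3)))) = Union(ProductSet({-5/9, 9/76}, Interval(-68, 4/3)), ProductSet(Interval(9/86, 9/76), Integers))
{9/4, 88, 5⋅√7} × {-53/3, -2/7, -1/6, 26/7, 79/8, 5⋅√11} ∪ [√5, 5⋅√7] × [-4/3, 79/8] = ([√5, 5⋅√7] × [-4/3, 79/8]) ∪ ({9/4, 88, 5⋅√7} × {-53/3, -2/7, -1/6, 26/7, 79/8, 5⋅√11})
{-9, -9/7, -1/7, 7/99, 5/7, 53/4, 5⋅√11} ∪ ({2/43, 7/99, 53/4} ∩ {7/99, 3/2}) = {-9, -9/7, -1/7, 7/99, 5/7, 53/4, 5⋅√11}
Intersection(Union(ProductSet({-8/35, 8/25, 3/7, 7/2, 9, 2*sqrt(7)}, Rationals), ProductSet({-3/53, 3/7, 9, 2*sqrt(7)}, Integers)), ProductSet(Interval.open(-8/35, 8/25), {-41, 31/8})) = ProductSet({-3/53}, {-41})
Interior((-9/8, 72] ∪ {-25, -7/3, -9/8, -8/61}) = (-9/8, 72)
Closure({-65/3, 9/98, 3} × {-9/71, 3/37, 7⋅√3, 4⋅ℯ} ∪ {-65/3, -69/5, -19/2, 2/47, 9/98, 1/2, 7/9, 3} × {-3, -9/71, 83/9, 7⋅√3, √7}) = ({-65/3, 9/98, 3} × {-9/71, 3/37, 7⋅√3, 4⋅ℯ}) ∪ ({-65/3, -69/5, -19/2, 2/47, 9/98, 1/2, 7/9, 3} × {-3, -9/71, 83/9, 7⋅√3, √7})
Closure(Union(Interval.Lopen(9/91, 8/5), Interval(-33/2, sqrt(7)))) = Interval(-33/2, sqrt(7))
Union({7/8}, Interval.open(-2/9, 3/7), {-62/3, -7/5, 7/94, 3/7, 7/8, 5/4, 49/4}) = Union({-62/3, -7/5, 7/8, 5/4, 49/4}, Interval.Lopen(-2/9, 3/7))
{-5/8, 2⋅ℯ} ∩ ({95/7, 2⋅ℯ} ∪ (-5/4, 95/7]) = {-5/8, 2⋅ℯ}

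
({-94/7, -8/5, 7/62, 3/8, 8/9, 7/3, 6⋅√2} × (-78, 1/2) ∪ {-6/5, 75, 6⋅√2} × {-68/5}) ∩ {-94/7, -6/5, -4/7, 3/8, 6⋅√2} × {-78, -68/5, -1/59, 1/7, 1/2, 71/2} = ({-6/5, 6⋅√2} × {-68/5}) ∪ ({-94/7, 3/8, 6⋅√2} × {-68/5, -1/59, 1/7})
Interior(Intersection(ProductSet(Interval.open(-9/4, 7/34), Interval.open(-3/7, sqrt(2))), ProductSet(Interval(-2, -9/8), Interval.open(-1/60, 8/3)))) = ProductSet(Interval.open(-2, -9/8), Interval.open(-1/60, sqrt(2)))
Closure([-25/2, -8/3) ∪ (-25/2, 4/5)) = [-25/2, 4/5]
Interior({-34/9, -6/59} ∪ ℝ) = ℝ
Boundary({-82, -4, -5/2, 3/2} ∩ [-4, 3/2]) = {-4, -5/2, 3/2}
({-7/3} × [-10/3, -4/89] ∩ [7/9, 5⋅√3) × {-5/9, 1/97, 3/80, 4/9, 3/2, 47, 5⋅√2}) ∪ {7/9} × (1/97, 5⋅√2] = {7/9} × (1/97, 5⋅√2]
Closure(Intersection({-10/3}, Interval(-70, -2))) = {-10/3}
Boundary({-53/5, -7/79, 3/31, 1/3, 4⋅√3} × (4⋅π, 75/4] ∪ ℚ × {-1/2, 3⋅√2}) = (ℝ × {-1/2, 3⋅√2}) ∪ ({-53/5, -7/79, 3/31, 1/3, 4⋅√3} × [4⋅π, 75/4])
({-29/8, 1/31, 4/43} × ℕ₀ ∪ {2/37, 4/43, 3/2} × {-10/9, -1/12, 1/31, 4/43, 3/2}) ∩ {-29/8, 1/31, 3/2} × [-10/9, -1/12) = {3/2} × {-10/9}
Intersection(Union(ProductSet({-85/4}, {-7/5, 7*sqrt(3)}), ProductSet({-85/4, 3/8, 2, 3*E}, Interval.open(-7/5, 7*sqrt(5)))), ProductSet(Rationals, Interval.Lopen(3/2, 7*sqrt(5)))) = ProductSet({-85/4, 3/8, 2}, Interval.open(3/2, 7*sqrt(5)))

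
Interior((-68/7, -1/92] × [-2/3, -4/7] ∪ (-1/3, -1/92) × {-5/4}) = (-68/7, -1/92) × (-2/3, -4/7)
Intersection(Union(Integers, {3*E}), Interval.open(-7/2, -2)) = Range(-3, -2, 1)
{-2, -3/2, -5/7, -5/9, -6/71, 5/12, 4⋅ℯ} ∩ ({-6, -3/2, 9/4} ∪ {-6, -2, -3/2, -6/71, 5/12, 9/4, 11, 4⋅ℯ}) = {-2, -3/2, -6/71, 5/12, 4⋅ℯ}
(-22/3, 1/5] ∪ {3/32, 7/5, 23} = (-22/3, 1/5] ∪ {7/5, 23}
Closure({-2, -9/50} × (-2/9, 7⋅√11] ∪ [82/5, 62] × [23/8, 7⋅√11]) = ({-2, -9/50} × [-2/9, 7⋅√11]) ∪ ([82/5, 62] × [23/8, 7⋅√11])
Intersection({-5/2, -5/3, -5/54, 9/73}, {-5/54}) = {-5/54}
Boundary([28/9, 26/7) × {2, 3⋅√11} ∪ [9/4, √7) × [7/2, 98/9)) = ({9/4, √7} × [7/2, 98/9]) ∪ ([9/4, √7] × {7/2, 98/9}) ∪ ([28/9, 26/7] × {2, 3⋅√11})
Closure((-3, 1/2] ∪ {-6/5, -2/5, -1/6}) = [-3, 1/2]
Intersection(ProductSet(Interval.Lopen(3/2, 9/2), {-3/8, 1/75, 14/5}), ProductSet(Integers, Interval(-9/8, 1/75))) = ProductSet(Range(2, 5, 1), {-3/8, 1/75})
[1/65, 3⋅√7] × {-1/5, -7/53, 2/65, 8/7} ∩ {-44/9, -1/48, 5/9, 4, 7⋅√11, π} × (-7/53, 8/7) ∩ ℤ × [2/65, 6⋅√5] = {4} × {2/65}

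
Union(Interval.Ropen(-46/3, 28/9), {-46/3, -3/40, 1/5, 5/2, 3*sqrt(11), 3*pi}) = Union({3*sqrt(11), 3*pi}, Interval.Ropen(-46/3, 28/9))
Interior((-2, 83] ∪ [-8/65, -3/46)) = (-2, 83)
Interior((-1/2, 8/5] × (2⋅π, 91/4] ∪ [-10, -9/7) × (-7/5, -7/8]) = ((-10, -9/7) × (-7/5, -7/8)) ∪ ((-1/2, 8/5) × (2⋅π, 91/4))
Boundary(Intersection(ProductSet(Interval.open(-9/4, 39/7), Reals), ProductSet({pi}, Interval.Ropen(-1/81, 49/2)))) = ProductSet({pi}, Interval(-1/81, 49/2))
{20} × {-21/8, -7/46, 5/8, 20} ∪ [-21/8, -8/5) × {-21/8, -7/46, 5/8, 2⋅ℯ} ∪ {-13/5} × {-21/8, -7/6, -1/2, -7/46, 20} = ({20} × {-21/8, -7/46, 5/8, 20}) ∪ ({-13/5} × {-21/8, -7/6, -1/2, -7/46, 20}) ∪ ([-21/8, -8/5) × {-21/8, -7/46, 5/8, 2⋅ℯ})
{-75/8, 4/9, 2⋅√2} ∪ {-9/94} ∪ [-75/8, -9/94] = [-75/8, -9/94] ∪ {4/9, 2⋅√2}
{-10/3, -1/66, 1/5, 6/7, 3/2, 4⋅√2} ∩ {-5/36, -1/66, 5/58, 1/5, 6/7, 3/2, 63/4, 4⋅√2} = {-1/66, 1/5, 6/7, 3/2, 4⋅√2}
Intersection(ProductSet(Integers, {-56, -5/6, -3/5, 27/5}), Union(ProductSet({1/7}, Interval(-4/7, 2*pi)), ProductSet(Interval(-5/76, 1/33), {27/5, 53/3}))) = ProductSet(Range(0, 1, 1), {27/5})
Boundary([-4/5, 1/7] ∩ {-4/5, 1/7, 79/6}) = {-4/5, 1/7}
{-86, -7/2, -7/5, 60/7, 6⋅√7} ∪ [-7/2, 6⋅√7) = {-86} ∪ [-7/2, 6⋅√7]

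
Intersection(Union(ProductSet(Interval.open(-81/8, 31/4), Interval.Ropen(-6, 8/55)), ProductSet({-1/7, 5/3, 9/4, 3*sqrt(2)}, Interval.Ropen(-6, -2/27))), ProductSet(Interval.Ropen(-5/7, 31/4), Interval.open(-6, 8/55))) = ProductSet(Interval.Ropen(-5/7, 31/4), Interval.open(-6, 8/55))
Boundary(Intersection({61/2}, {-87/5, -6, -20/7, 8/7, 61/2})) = {61/2}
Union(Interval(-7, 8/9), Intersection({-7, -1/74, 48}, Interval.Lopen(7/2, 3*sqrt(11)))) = Interval(-7, 8/9)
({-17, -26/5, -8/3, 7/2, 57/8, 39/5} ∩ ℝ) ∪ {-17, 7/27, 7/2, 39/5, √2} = {-17, -26/5, -8/3, 7/27, 7/2, 57/8, 39/5, √2}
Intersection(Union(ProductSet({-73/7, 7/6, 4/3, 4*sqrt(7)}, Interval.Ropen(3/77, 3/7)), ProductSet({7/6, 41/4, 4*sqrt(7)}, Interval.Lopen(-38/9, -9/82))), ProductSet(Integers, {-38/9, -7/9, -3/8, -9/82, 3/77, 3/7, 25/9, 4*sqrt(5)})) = EmptySet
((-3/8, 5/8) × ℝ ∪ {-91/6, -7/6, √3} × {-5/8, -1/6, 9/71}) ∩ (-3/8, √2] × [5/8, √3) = (-3/8, 5/8) × [5/8, √3)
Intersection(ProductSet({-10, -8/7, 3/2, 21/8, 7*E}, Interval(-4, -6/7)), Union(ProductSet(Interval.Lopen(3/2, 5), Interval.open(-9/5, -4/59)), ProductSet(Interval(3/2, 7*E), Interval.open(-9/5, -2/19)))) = ProductSet({3/2, 21/8, 7*E}, Interval.Lopen(-9/5, -6/7))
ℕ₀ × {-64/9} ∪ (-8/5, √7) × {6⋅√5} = (ℕ₀ × {-64/9}) ∪ ((-8/5, √7) × {6⋅√5})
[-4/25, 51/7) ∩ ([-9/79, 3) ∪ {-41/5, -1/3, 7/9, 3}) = [-9/79, 3]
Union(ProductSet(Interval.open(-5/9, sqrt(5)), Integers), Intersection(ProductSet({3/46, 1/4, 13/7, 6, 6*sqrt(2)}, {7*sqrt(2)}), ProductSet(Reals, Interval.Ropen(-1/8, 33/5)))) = ProductSet(Interval.open(-5/9, sqrt(5)), Integers)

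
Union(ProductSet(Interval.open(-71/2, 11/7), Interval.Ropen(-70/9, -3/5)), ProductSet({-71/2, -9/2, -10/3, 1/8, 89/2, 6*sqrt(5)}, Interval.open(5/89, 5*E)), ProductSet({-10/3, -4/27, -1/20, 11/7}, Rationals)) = Union(ProductSet({-10/3, -4/27, -1/20, 11/7}, Rationals), ProductSet({-71/2, -9/2, -10/3, 1/8, 89/2, 6*sqrt(5)}, Interval.open(5/89, 5*E)), ProductSet(Interval.open(-71/2, 11/7), Interval.Ropen(-70/9, -3/5)))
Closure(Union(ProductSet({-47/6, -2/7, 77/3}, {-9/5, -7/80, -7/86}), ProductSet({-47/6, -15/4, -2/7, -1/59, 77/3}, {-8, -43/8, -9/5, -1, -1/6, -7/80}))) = Union(ProductSet({-47/6, -2/7, 77/3}, {-9/5, -7/80, -7/86}), ProductSet({-47/6, -15/4, -2/7, -1/59, 77/3}, {-8, -43/8, -9/5, -1, -1/6, -7/80}))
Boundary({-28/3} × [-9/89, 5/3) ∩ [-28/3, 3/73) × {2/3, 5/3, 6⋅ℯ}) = {-28/3} × {2/3}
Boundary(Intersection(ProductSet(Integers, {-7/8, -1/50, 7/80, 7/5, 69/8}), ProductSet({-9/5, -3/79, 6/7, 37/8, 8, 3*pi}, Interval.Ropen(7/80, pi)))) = ProductSet({8}, {7/80, 7/5})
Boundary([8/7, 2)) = {8/7, 2}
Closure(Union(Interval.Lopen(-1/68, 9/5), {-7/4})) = Union({-7/4}, Interval(-1/68, 9/5))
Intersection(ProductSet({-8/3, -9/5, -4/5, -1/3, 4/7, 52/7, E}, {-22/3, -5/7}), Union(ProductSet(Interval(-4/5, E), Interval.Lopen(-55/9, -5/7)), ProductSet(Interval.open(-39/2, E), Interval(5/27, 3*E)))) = ProductSet({-4/5, -1/3, 4/7, E}, {-5/7})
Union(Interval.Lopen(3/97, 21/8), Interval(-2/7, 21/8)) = Interval(-2/7, 21/8)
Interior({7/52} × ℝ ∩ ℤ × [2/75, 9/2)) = ∅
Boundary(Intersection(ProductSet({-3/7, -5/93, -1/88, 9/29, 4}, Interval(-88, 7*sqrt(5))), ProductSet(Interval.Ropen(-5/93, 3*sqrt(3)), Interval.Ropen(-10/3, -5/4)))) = ProductSet({-5/93, -1/88, 9/29, 4}, Interval(-10/3, -5/4))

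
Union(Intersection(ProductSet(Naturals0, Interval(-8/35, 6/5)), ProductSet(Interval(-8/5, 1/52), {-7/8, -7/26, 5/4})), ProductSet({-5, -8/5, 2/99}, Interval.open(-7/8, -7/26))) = ProductSet({-5, -8/5, 2/99}, Interval.open(-7/8, -7/26))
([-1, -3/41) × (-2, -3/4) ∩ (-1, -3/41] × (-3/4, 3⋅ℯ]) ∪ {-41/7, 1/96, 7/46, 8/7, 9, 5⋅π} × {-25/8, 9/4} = {-41/7, 1/96, 7/46, 8/7, 9, 5⋅π} × {-25/8, 9/4}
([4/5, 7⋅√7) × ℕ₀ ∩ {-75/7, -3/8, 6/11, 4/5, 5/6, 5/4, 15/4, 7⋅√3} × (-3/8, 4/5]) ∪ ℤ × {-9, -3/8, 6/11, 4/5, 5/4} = (ℤ × {-9, -3/8, 6/11, 4/5, 5/4}) ∪ ({4/5, 5/6, 5/4, 15/4, 7⋅√3} × {0})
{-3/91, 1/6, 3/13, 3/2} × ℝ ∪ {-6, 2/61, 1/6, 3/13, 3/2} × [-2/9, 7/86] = ({-3/91, 1/6, 3/13, 3/2} × ℝ) ∪ ({-6, 2/61, 1/6, 3/13, 3/2} × [-2/9, 7/86])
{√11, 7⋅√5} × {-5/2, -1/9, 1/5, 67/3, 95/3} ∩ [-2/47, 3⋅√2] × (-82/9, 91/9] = {√11} × {-5/2, -1/9, 1/5}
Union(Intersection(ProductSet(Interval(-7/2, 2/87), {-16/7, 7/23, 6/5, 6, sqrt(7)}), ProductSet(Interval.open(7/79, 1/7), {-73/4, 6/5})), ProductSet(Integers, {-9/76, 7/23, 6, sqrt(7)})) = ProductSet(Integers, {-9/76, 7/23, 6, sqrt(7)})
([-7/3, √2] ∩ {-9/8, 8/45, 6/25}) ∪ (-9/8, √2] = [-9/8, √2]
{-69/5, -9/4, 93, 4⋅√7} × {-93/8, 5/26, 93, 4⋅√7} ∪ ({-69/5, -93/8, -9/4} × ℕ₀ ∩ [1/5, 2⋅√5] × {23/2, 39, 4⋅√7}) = {-69/5, -9/4, 93, 4⋅√7} × {-93/8, 5/26, 93, 4⋅√7}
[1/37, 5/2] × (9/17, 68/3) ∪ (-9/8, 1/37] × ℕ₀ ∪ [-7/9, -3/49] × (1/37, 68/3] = ((-9/8, 1/37] × ℕ₀) ∪ ([-7/9, -3/49] × (1/37, 68/3]) ∪ ([1/37, 5/2] × (9/17, 68/3))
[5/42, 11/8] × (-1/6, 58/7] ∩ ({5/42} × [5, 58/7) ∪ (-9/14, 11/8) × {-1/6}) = {5/42} × [5, 58/7)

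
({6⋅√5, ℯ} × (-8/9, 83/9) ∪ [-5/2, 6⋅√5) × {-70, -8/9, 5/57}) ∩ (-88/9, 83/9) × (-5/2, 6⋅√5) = ({ℯ} × (-8/9, 83/9)) ∪ ([-5/2, 83/9) × {-8/9, 5/57})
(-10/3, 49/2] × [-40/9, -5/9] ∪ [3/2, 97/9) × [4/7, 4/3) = ((-10/3, 49/2] × [-40/9, -5/9]) ∪ ([3/2, 97/9) × [4/7, 4/3))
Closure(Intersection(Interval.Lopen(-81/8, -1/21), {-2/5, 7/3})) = {-2/5}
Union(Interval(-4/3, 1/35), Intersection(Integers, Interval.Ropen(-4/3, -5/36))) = Union(Interval(-4/3, 1/35), Range(-1, 0, 1))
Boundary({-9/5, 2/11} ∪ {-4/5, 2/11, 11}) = {-9/5, -4/5, 2/11, 11}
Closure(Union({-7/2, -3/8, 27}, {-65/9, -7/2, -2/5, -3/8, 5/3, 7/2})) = {-65/9, -7/2, -2/5, -3/8, 5/3, 7/2, 27}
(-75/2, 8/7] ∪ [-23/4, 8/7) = (-75/2, 8/7]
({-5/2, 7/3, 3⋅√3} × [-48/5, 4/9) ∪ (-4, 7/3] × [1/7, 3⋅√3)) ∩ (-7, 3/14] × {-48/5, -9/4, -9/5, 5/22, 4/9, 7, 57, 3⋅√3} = ({-5/2} × {-48/5, -9/4, -9/5, 5/22}) ∪ ((-4, 3/14] × {5/22, 4/9})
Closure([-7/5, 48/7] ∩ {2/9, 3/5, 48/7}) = {2/9, 3/5, 48/7}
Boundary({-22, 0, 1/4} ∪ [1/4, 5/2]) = {-22, 0, 1/4, 5/2}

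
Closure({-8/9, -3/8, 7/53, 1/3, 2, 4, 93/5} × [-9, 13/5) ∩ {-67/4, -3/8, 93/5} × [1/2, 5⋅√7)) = {-3/8, 93/5} × [1/2, 13/5]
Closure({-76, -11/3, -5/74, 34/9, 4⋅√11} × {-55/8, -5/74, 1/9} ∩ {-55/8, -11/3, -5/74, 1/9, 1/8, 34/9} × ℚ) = {-11/3, -5/74, 34/9} × {-55/8, -5/74, 1/9}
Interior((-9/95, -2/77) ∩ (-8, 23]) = (-9/95, -2/77)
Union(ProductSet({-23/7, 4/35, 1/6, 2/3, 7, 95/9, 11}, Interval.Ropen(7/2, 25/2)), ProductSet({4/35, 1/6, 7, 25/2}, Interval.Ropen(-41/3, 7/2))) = Union(ProductSet({4/35, 1/6, 7, 25/2}, Interval.Ropen(-41/3, 7/2)), ProductSet({-23/7, 4/35, 1/6, 2/3, 7, 95/9, 11}, Interval.Ropen(7/2, 25/2)))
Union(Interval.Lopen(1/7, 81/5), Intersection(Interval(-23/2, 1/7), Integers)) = Union(Interval.Lopen(1/7, 81/5), Range(-11, 1, 1))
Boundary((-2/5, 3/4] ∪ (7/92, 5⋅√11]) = {-2/5, 5⋅√11}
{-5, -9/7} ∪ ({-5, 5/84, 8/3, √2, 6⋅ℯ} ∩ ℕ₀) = {-5, -9/7}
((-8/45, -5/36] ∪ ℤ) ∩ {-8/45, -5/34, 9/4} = {-5/34}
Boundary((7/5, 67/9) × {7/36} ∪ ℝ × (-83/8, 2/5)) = ℝ × {-83/8, 2/5}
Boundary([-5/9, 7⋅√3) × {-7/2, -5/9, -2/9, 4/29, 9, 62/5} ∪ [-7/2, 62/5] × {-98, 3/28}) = ([-7/2, 62/5] × {-98, 3/28}) ∪ ([-5/9, 7⋅√3] × {-7/2, -5/9, -2/9, 4/29, 9, 62/5})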